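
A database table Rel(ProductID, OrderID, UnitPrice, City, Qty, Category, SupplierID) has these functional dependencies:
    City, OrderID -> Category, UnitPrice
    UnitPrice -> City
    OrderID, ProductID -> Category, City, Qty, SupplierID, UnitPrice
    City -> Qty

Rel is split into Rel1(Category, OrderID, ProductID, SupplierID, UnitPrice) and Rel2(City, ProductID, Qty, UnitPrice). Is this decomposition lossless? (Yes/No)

The shared attributes are {ProductID, UnitPrice} and {ProductID, UnitPrice}⁺ = {City, ProductID, Qty, UnitPrice}.
Rel2 is contained in that closure, so Rel1 ∩ Rel2 -> Rel2 holds and the join is lossless.

Yes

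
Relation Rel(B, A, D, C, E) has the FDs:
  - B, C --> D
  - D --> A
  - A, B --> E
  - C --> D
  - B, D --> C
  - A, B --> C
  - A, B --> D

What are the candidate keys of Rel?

No FD produces {B}, so it must be in every candidate key.
Closure of {A, B} is {A, B, C, D, E}, the whole schema; {A, B} is a candidate key.
Closure of {B, C} is {A, B, C, D, E}, the whole schema; {B, C} is a candidate key.
Closure of {B, D} is {A, B, C, D, E}, the whole schema; {B, D} is a candidate key.
Any other superkey properly contains one of these, so there are no further candidate keys.

{A, B}, {B, C}, {B, D}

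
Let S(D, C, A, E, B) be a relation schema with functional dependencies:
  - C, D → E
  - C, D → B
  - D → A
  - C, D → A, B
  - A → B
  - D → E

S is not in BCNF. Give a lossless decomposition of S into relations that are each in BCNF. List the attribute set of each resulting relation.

{A, B}; {A, D, E}; {C, D}

Candidate key of the original relation: {C, D}.
In {A, B, C, D, E}, {D} is not a superkey ({D}⁺ restricted to this set is {A, B, D, E}), so split on D → A, B, E into {A, B, D, E} and {C, D}.
In {A, B, D, E}, {A} is not a superkey ({A}⁺ restricted to this set is {A, B}), so split on A → B into {A, B} and {A, D, E}.
{A, B} has no BCNF violation.
{A, D, E} has no BCNF violation.
{C, D} has no BCNF violation.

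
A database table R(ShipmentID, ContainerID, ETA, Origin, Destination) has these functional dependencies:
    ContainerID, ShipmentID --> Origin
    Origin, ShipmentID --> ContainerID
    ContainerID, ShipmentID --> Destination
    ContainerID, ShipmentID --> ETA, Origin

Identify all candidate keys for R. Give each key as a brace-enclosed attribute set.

No FD produces {ShipmentID}, so it must be in every candidate key.
{ContainerID, ShipmentID} is a candidate key since {ContainerID, ShipmentID}⁺ = {ContainerID, Destination, ETA, Origin, ShipmentID} covers every attribute.
{Origin, ShipmentID} is a candidate key since {Origin, ShipmentID}⁺ = {ContainerID, Destination, ETA, Origin, ShipmentID} covers every attribute.
These are minimal and exhaustive — every other superkey contains one of them.

{ContainerID, ShipmentID}, {Origin, ShipmentID}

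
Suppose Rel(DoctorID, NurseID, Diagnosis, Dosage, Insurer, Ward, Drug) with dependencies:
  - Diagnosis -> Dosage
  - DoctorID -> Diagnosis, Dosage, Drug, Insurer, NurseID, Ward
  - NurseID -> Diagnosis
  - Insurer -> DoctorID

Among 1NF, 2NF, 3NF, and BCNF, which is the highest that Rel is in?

Candidate keys: {DoctorID}, {Insurer}. Prime attributes: {DoctorID, Insurer}.
For Diagnosis -> Dosage we have {Diagnosis}⁺ = {Diagnosis, Dosage}; {Diagnosis} is not a superkey, so BCNF fails.
Diagnosis -> Dosage determines the non-prime attribute {Dosage} from a non-superkey — 3NF is violated.
All keys have size 1, which rules out partial dependencies — 2NF is satisfied.

2NF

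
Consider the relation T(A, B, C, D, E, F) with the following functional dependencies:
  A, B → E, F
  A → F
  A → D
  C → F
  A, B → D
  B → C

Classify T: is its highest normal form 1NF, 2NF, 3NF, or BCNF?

Candidate key: {A, B}. Prime attributes: {A, B}.
A → F: {A}⁺ = {A, D, F}, which is not all of the attributes, so the left side is not a superkey — BCNF is violated.
A → F determines the non-prime attribute {F} from a non-superkey — 3NF is violated.
The proper key subset {A} of {A, B} determines non-prime {D, F}, so the relation is not even in 2NF.

1NF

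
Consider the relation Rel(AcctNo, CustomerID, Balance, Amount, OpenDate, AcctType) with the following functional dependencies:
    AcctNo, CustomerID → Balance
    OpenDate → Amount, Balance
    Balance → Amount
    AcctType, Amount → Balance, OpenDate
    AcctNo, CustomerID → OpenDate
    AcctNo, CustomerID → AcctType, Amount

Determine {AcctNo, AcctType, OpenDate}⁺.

{AcctNo, AcctType, Amount, Balance, OpenDate}

Start with {AcctNo, AcctType, OpenDate}.
OpenDate → Amount, Balance applies; add {Amount, Balance} → now {AcctNo, AcctType, Amount, Balance, OpenDate}.
No further FD applies.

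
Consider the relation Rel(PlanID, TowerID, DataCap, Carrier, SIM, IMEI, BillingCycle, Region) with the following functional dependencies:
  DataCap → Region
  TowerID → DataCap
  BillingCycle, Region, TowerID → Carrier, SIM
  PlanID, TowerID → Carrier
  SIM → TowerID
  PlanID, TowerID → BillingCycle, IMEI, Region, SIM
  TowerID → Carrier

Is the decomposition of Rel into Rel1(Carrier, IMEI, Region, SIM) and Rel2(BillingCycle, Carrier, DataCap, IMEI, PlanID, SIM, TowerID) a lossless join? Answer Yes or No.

The shared attributes are {Carrier, IMEI, SIM} and {Carrier, IMEI, SIM}⁺ = {Carrier, DataCap, IMEI, Region, SIM, TowerID}.
Since Rel1 ⊆ {Carrier, DataCap, IMEI, Region, SIM, TowerID}, the intersection is a superkey of Rel1; the decomposition is lossless.

Yes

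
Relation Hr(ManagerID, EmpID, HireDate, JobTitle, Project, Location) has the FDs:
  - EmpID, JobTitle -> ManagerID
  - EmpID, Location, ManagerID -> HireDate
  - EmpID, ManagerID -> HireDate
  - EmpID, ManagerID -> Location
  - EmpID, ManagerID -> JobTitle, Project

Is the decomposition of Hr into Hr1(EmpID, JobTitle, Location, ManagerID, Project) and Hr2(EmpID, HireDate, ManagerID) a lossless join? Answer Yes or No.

Common attributes: {EmpID, ManagerID}; their closure is {EmpID, HireDate, JobTitle, Location, ManagerID, Project}.
This includes all of Hr1, so the common attributes are a superkey of Hr1 — the join is lossless.

Yes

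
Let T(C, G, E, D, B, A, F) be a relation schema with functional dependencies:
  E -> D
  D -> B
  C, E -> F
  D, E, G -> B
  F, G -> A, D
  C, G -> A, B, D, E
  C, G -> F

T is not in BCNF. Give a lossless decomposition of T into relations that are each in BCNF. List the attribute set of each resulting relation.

{A, C, E, G}; {B, D}; {C, E, F}; {D, E}

Candidate key of the original relation: {C, G}.
In {A, B, C, D, E, F, G}, {E} is not a superkey ({E}⁺ restricted to this set is {B, D, E}), so split on E -> B, D into {B, D, E} and {A, C, E, F, G}.
In {B, D, E}, {D} is not a superkey ({D}⁺ restricted to this set is {B, D}), so split on D -> B into {B, D} and {D, E}.
{B, D}: every determinant is a superkey — BCNF.
{D, E}: every determinant is a superkey — BCNF.
In {A, C, E, F, G}, {C, E} is not a superkey ({C, E}⁺ restricted to this set is {C, E, F}), so split on C, E -> F into {C, E, F} and {A, C, E, G}.
{C, E, F}: every determinant is a superkey — BCNF.
{A, C, E, G}: every determinant is a superkey — BCNF.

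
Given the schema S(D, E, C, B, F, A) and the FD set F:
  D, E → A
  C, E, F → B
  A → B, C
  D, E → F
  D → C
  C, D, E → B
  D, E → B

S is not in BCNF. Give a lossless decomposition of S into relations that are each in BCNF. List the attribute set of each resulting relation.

{A, C}; {A, D, E, F}; {B, C, E, F}

Candidate key of the original relation: {D, E}.
{A, B, C, D, E, F}: {C, E, F} determines {B, C, E, F} here but is not a superkey — split on C, E, F → B, giving {B, C, E, F} and {A, C, D, E, F}.
{B, C, E, F}: every determinant is a superkey — BCNF.
{A, C, D, E, F}: {A} determines {A, C} here but is not a superkey — split on A → C, giving {A, C} and {A, D, E, F}.
{A, C}: every determinant is a superkey — BCNF.
{A, D, E, F}: every determinant is a superkey — BCNF.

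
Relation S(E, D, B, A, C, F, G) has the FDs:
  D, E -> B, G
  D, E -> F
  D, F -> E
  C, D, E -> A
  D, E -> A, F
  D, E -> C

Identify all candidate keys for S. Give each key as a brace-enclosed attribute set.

No FD produces {D}, so it must be in every candidate key.
{D, E}⁺ = {A, B, C, D, E, F, G} — all of the relation — so {D, E} is a candidate key.
{D, F}⁺ = {A, B, C, D, E, F, G} — all of the relation — so {D, F} is a candidate key.
No proper subset of any of these is a key, and no other minimal superkey exists.

{D, E}, {D, F}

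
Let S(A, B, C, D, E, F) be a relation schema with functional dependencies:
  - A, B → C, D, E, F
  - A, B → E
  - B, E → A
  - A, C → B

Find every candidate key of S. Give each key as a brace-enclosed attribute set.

{A, B}, {A, C}, {B, E}

{A, B}⁺ = {A, B, C, D, E, F} — all of the relation — so {A, B} is a candidate key.
{A, C}⁺ = {A, B, C, D, E, F} — all of the relation — so {A, C} is a candidate key.
{B, E}⁺ = {A, B, C, D, E, F} — all of the relation — so {B, E} is a candidate key.
No proper subset of any of these is a key, and no other minimal superkey exists.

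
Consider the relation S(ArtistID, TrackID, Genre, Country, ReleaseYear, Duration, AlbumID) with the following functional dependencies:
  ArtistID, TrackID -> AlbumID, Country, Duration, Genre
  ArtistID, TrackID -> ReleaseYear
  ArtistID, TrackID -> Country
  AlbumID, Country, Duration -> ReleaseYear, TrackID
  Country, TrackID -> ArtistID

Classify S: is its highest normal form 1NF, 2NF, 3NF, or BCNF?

Candidate keys: {AlbumID, Country, Duration}, {ArtistID, TrackID}, {Country, TrackID}. Prime attributes: {AlbumID, ArtistID, Country, Duration, TrackID}.
Every FD has a superkey on the left, so the relation is in BCNF.

BCNF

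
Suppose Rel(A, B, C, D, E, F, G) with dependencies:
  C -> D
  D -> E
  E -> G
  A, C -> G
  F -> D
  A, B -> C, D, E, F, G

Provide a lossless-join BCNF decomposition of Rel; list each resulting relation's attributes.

{A, B, C, F}; {C, D}; {D, E}; {E, G}

Candidate key of the original relation: {A, B}.
{A, B, C, D, E, F, G}: {C} determines {C, D, E, G} here but is not a superkey — split on C -> D, E, G, giving {C, D, E, G} and {A, B, C, F}.
{C, D, E, G}: {D} determines {D, E, G} here but is not a superkey — split on D -> E, G, giving {D, E, G} and {C, D}.
{D, E, G}: {E} determines {E, G} here but is not a superkey — split on E -> G, giving {E, G} and {D, E}.
{E, G}: every determinant is a superkey — BCNF.
{D, E}: every determinant is a superkey — BCNF.
{C, D}: every determinant is a superkey — BCNF.
{A, B, C, F}: every determinant is a superkey — BCNF.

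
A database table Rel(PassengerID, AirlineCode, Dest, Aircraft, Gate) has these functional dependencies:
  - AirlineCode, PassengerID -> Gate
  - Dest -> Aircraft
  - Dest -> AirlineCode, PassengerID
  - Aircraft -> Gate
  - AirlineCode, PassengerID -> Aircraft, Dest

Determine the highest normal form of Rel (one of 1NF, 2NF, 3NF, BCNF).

Candidate keys: {AirlineCode, PassengerID}, {Dest}. Prime attributes: {AirlineCode, Dest, PassengerID}.
For Aircraft -> Gate we have {Aircraft}⁺ = {Aircraft, Gate}; {Aircraft} is not a superkey, so BCNF fails.
Aircraft -> Gate has non-prime {Gate} on the right and a non-superkey on the left, so 3NF fails.
No proper subset of a key has a non-prime attribute in its closure, so there is no partial dependency; 2NF holds.

2NF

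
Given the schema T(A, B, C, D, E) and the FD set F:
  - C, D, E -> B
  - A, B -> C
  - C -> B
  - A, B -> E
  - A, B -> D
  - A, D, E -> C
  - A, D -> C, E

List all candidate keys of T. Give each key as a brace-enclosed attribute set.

{A, B}, {A, C}, {A, D}

Attributes never on any right-hand side: {A} — every candidate key must contain it.
{A, B} is a candidate key since {A, B}⁺ = {A, B, C, D, E} covers every attribute.
{A, C} is a candidate key since {A, C}⁺ = {A, B, C, D, E} covers every attribute.
{A, D} is a candidate key since {A, D}⁺ = {A, B, C, D, E} covers every attribute.
Any other superkey properly contains one of these, so there are no further candidate keys.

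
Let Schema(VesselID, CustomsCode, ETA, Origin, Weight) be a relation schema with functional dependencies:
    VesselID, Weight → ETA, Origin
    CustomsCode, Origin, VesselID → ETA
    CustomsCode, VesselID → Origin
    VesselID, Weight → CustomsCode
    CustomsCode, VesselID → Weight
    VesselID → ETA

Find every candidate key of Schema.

{CustomsCode, VesselID}, {VesselID, Weight}

No FD produces {VesselID}, so it must be in every candidate key.
{CustomsCode, VesselID} is a candidate key since {CustomsCode, VesselID}⁺ = {CustomsCode, ETA, Origin, VesselID, Weight} covers every attribute.
{VesselID, Weight} is a candidate key since {VesselID, Weight}⁺ = {CustomsCode, ETA, Origin, VesselID, Weight} covers every attribute.
Any other superkey properly contains one of these, so there are no further candidate keys.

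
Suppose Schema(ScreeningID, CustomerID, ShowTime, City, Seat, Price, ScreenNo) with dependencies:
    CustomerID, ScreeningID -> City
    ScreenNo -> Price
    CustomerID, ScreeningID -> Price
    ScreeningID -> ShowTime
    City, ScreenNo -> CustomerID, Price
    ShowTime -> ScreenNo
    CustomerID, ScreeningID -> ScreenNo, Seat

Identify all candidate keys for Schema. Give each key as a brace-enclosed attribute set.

Attributes never on any right-hand side: {ScreeningID} — every candidate key must contain it.
Closure of {City, ScreeningID} is {City, CustomerID, Price, ScreenNo, ScreeningID, Seat, ShowTime}, the whole schema; {City, ScreeningID} is a candidate key.
Closure of {CustomerID, ScreeningID} is {City, CustomerID, Price, ScreenNo, ScreeningID, Seat, ShowTime}, the whole schema; {CustomerID, ScreeningID} is a candidate key.
No proper subset of any of these is a key, and no other minimal superkey exists.

{City, ScreeningID}, {CustomerID, ScreeningID}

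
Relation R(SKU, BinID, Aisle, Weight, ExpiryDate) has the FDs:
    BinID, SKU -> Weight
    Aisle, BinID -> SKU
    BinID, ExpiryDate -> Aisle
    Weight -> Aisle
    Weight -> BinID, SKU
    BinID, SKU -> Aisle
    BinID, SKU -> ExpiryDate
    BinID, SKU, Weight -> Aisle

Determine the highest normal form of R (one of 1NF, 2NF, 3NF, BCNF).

Candidate keys: {Aisle, BinID}, {BinID, ExpiryDate}, {BinID, SKU}, {Weight}. Prime attributes: {Aisle, BinID, ExpiryDate, SKU, Weight}.
Each dependency's left side is a superkey — BCNF holds.

BCNF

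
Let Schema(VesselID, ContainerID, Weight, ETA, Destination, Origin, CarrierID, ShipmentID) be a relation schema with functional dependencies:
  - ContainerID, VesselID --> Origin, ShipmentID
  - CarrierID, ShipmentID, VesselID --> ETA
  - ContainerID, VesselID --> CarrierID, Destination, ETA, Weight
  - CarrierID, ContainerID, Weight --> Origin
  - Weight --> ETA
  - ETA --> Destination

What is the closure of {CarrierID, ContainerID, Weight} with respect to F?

{CarrierID, ContainerID, Destination, ETA, Origin, Weight}

Start with {CarrierID, ContainerID, Weight}.
CarrierID, ContainerID, Weight --> Origin applies; add {Origin} → now {CarrierID, ContainerID, Origin, Weight}.
Weight --> ETA applies; add {ETA} → now {CarrierID, ContainerID, ETA, Origin, Weight}.
ETA --> Destination applies; add {Destination} → now {CarrierID, ContainerID, Destination, ETA, Origin, Weight}.
No further FD applies.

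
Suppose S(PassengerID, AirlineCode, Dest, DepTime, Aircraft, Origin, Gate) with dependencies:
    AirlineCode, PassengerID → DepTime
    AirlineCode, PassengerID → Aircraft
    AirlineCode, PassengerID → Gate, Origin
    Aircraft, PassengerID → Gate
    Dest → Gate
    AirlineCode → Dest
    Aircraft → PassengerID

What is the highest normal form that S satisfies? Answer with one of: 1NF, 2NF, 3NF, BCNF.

Candidate keys: {Aircraft, AirlineCode}, {AirlineCode, PassengerID}. Prime attributes: {Aircraft, AirlineCode, PassengerID}.
Aircraft, PassengerID → Gate breaks BCNF: {Aircraft, PassengerID}⁺ = {Aircraft, Gate, PassengerID}, so {Aircraft, PassengerID} is not a superkey.
Because {Gate} is non-prime and the left side of Aircraft, PassengerID → Gate is not a superkey, the relation is not in 3NF.
Since {Aircraft} ⊂ {Aircraft, AirlineCode} and {Aircraft}⁺ ⊇ {Gate} with {Gate} non-prime, there is a partial dependency; 2NF fails.

1NF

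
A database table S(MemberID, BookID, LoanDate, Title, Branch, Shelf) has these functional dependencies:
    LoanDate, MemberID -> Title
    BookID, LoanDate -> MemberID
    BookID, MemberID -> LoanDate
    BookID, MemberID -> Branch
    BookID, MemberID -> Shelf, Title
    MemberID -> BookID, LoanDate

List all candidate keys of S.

{MemberID}⁺ = {BookID, Branch, LoanDate, MemberID, Shelf, Title}, which is every attribute, so {MemberID} is a candidate key.
{BookID, LoanDate}⁺ = {BookID, Branch, LoanDate, MemberID, Shelf, Title}, which is every attribute, so {BookID, LoanDate} is a candidate key.
No proper subset of any of these is a key, and no other minimal superkey exists.

{BookID, LoanDate}, {MemberID}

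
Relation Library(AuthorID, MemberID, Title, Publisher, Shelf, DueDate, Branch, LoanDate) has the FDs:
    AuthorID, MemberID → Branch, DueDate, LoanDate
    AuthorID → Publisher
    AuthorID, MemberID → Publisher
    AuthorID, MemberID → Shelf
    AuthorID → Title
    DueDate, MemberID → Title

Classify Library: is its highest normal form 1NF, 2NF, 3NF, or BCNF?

1NF

Candidate key: {AuthorID, MemberID}. Prime attributes: {AuthorID, MemberID}.
For AuthorID → Publisher we have {AuthorID}⁺ = {AuthorID, Publisher, Title}; {AuthorID} is not a superkey, so BCNF fails.
Because {Publisher} is non-prime and the left side of AuthorID → Publisher is not a superkey, the relation is not in 3NF.
The proper key subset {AuthorID} of {AuthorID, MemberID} determines non-prime {Publisher, Title}, so the relation is not even in 2NF.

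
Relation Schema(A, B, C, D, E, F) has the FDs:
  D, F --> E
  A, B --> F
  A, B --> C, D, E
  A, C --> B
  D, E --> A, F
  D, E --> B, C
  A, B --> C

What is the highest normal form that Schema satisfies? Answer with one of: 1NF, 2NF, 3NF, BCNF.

BCNF

Candidate keys: {A, B}, {A, C}, {D, E}, {D, F}. Prime attributes: {A, B, C, D, E, F}.
Every FD has a superkey on the left, so the relation is in BCNF.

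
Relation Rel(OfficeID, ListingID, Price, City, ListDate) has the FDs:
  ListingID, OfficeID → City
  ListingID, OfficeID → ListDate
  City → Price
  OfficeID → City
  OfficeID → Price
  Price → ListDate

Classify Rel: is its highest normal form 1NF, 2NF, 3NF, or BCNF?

1NF

Candidate key: {ListingID, OfficeID}. Prime attributes: {ListingID, OfficeID}.
City → Price: {City}⁺ = {City, ListDate, Price}, which is not all of the attributes, so the left side is not a superkey — BCNF is violated.
Because {Price} is non-prime and the left side of City → Price is not a superkey, the relation is not in 3NF.
The proper key subset {OfficeID} of {ListingID, OfficeID} determines non-prime {City, ListDate, Price}, so the relation is not even in 2NF.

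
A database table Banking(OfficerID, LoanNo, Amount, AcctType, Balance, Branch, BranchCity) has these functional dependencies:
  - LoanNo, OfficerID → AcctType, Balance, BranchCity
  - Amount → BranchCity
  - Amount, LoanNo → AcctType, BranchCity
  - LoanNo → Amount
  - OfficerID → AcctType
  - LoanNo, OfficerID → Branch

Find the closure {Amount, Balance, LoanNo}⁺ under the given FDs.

Start with {Amount, Balance, LoanNo}.
Amount → BranchCity applies; add {BranchCity} → now {Amount, Balance, BranchCity, LoanNo}.
Amount, LoanNo → AcctType, BranchCity applies; add {AcctType} → now {AcctType, Amount, Balance, BranchCity, LoanNo}.
No further FD applies.

{AcctType, Amount, Balance, BranchCity, LoanNo}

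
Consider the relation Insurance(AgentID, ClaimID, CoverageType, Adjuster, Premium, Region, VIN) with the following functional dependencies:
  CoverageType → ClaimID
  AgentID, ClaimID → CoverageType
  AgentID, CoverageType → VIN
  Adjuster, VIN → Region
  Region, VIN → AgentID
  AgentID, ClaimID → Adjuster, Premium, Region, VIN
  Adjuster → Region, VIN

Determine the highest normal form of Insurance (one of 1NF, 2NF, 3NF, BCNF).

Candidate keys: {Adjuster, ClaimID}, {Adjuster, CoverageType}, {AgentID, ClaimID}, {AgentID, CoverageType}, {ClaimID, Region, VIN}, {CoverageType, Region, VIN}. Prime attributes: {Adjuster, AgentID, ClaimID, CoverageType, Region, VIN}.
CoverageType → ClaimID breaks BCNF: {CoverageType}⁺ = {ClaimID, CoverageType}, so {CoverageType} is not a superkey.
Since {ClaimID} ⊆ prime attributes and every other non-superkey FD also has a prime right side, the schema is in 3NF.

3NF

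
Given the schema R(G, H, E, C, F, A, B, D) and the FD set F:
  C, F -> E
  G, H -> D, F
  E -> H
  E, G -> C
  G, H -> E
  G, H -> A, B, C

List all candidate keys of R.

{C, F, G}, {E, G}, {G, H}

Attributes never on any right-hand side: {G} — every candidate key must contain it.
Closure of {E, G} is {A, B, C, D, E, F, G, H}, the whole schema; {E, G} is a candidate key.
Closure of {G, H} is {A, B, C, D, E, F, G, H}, the whole schema; {G, H} is a candidate key.
Closure of {C, F, G} is {A, B, C, D, E, F, G, H}, the whole schema; {C, F, G} is a candidate key.
No proper subset of any of these is a key, and no other minimal superkey exists.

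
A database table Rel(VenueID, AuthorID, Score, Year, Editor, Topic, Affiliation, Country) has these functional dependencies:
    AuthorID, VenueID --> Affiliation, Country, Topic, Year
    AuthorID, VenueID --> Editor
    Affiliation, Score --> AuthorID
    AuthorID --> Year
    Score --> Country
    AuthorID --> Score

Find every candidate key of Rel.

{Affiliation, Score, VenueID}, {AuthorID, VenueID}

Attributes never on any right-hand side: {VenueID} — every candidate key must contain it.
{AuthorID, VenueID} is a candidate key since {AuthorID, VenueID}⁺ = {Affiliation, AuthorID, Country, Editor, Score, Topic, VenueID, Year} covers every attribute.
{Affiliation, Score, VenueID} is a candidate key since {Affiliation, Score, VenueID}⁺ = {Affiliation, AuthorID, Country, Editor, Score, Topic, VenueID, Year} covers every attribute.
These are minimal and exhaustive — every other superkey contains one of them.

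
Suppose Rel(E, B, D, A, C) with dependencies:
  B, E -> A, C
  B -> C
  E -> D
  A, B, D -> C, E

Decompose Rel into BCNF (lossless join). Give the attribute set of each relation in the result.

Candidate keys of the original relation: {A, B, D}, {B, E}.
{A, B, C, D, E}: {B} determines {B, C} here but is not a superkey — split on B -> C, giving {B, C} and {A, B, D, E}.
{B, C}: every determinant is a superkey — BCNF.
{A, B, D, E}: {E} determines {D, E} here but is not a superkey — split on E -> D, giving {D, E} and {A, B, E}.
{D, E}: every determinant is a superkey — BCNF.
{A, B, E}: every determinant is a superkey — BCNF.

{A, B, E}; {B, C}; {D, E}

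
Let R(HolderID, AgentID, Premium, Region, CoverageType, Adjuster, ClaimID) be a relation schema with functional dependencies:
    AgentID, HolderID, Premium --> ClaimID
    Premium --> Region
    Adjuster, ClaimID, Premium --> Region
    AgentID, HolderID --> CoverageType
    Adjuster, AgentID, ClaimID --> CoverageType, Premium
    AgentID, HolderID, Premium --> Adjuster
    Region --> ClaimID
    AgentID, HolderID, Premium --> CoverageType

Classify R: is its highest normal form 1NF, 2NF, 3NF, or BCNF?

Candidate keys: {Adjuster, AgentID, ClaimID, HolderID}, {Adjuster, AgentID, HolderID, Region}, {AgentID, HolderID, Premium}. Prime attributes: {Adjuster, AgentID, ClaimID, HolderID, Premium, Region}.
For Premium --> Region we have {Premium}⁺ = {ClaimID, Premium, Region}; {Premium} is not a superkey, so BCNF fails.
Because {CoverageType} is non-prime and the left side of AgentID, HolderID --> CoverageType is not a superkey, the relation is not in 3NF.
The proper key subset {AgentID, HolderID} of {AgentID, HolderID, Premium} determines non-prime {CoverageType}, so the relation is not even in 2NF.

1NF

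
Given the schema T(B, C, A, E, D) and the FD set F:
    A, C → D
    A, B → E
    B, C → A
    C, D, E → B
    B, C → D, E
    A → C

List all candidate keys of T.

{A, B}, {A, E}, {B, C}, {C, D, E}

{A, B}⁺ = {A, B, C, D, E}, which is every attribute, so {A, B} is a candidate key.
{A, E}⁺ = {A, B, C, D, E}, which is every attribute, so {A, E} is a candidate key.
{B, C}⁺ = {A, B, C, D, E}, which is every attribute, so {B, C} is a candidate key.
{C, D, E}⁺ = {A, B, C, D, E}, which is every attribute, so {C, D, E} is a candidate key.
No proper subset of any of these is a key, and no other minimal superkey exists.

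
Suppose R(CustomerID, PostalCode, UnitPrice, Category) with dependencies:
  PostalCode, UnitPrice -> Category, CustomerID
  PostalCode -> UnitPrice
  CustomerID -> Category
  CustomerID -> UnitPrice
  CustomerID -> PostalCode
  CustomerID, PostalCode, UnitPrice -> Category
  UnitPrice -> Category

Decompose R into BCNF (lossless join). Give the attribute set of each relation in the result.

{Category, UnitPrice}; {CustomerID, PostalCode, UnitPrice}

Candidate keys of the original relation: {CustomerID}, {PostalCode}.
In {Category, CustomerID, PostalCode, UnitPrice}, {UnitPrice} is not a superkey ({UnitPrice}⁺ restricted to this set is {Category, UnitPrice}), so split on UnitPrice -> Category into {Category, UnitPrice} and {CustomerID, PostalCode, UnitPrice}.
{Category, UnitPrice} is in BCNF.
{CustomerID, PostalCode, UnitPrice} is in BCNF.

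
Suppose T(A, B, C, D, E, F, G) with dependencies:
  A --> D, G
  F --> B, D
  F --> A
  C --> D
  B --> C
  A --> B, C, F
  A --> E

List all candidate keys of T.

{A} is a candidate key since {A}⁺ = {A, B, C, D, E, F, G} covers every attribute.
{F} is a candidate key since {F}⁺ = {A, B, C, D, E, F, G} covers every attribute.
No proper subset of any of these is a key, and no other minimal superkey exists.

{A}, {F}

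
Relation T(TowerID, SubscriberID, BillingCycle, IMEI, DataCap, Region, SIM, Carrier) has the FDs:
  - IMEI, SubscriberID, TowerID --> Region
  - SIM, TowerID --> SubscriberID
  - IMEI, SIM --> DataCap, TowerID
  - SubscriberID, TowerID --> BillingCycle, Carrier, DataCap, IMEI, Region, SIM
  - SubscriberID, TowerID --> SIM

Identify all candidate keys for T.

{IMEI, SIM}, {SIM, TowerID}, {SubscriberID, TowerID}

{IMEI, SIM} is a candidate key since {IMEI, SIM}⁺ = {BillingCycle, Carrier, DataCap, IMEI, Region, SIM, SubscriberID, TowerID} covers every attribute.
{SIM, TowerID} is a candidate key since {SIM, TowerID}⁺ = {BillingCycle, Carrier, DataCap, IMEI, Region, SIM, SubscriberID, TowerID} covers every attribute.
{SubscriberID, TowerID} is a candidate key since {SubscriberID, TowerID}⁺ = {BillingCycle, Carrier, DataCap, IMEI, Region, SIM, SubscriberID, TowerID} covers every attribute.
No proper subset of any of these is a key, and no other minimal superkey exists.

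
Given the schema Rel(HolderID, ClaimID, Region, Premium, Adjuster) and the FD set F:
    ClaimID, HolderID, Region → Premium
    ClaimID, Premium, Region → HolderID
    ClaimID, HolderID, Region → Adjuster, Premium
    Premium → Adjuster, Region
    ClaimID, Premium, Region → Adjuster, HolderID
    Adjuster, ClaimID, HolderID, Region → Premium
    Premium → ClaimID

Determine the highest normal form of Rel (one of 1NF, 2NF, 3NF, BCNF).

Candidate keys: {ClaimID, HolderID, Region}, {Premium}. Prime attributes: {ClaimID, HolderID, Premium, Region}.
The left-hand side of every FD is a superkey, so BCNF is satisfied.

BCNF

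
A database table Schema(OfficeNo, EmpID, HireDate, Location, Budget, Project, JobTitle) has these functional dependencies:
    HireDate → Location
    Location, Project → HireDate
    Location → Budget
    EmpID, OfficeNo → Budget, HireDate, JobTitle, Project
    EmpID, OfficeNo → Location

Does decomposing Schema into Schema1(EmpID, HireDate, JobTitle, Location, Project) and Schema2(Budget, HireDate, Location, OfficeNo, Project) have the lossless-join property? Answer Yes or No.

The shared attributes are {HireDate, Location, Project} and {HireDate, Location, Project}⁺ = {Budget, HireDate, Location, Project}.
Neither Schema1 nor Schema2 is contained in that closure, so the decomposition is lossy.

No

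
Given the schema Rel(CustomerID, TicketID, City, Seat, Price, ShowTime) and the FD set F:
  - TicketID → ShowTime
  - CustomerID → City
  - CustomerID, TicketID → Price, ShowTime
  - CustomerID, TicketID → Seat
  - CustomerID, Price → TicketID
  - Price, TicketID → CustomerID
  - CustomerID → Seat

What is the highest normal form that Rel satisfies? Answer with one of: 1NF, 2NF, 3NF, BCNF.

Candidate keys: {CustomerID, Price}, {CustomerID, TicketID}, {Price, TicketID}. Prime attributes: {CustomerID, Price, TicketID}.
TicketID → ShowTime: {TicketID}⁺ = {ShowTime, TicketID}, which is not all of the attributes, so the left side is not a superkey — BCNF is violated.
TicketID → ShowTime determines the non-prime attribute {ShowTime} from a non-superkey — 3NF is violated.
The proper key subset {CustomerID} of {CustomerID, Price} determines non-prime {City, Seat}, so the relation is not even in 2NF.

1NF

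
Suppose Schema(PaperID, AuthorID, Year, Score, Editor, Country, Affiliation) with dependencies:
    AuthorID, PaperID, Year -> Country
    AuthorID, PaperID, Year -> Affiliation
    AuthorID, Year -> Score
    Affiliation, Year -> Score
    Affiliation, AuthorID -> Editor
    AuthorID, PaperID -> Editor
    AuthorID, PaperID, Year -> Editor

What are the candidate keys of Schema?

No FD produces {AuthorID, PaperID, Year}, so they must be in every candidate key.
{AuthorID, PaperID, Year} is a candidate key since {AuthorID, PaperID, Year}⁺ = {Affiliation, AuthorID, Country, Editor, PaperID, Score, Year} covers every attribute.
No other minimal set has full closure, so this is the only candidate key.

{AuthorID, PaperID, Year}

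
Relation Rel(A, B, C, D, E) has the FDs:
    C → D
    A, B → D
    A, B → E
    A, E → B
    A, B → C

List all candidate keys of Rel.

{A, B}, {A, E}

Attributes never on any right-hand side: {A} — every candidate key must contain it.
{A, B} is a candidate key since {A, B}⁺ = {A, B, C, D, E} covers every attribute.
{A, E} is a candidate key since {A, E}⁺ = {A, B, C, D, E} covers every attribute.
No proper subset of any of these is a key, and no other minimal superkey exists.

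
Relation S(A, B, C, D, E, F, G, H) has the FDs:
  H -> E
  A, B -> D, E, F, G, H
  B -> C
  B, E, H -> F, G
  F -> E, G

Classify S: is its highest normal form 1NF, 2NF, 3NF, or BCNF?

Candidate key: {A, B}. Prime attributes: {A, B}.
For H -> E we have {H}⁺ = {E, H}; {H} is not a superkey, so BCNF fails.
H -> E has non-prime {E} on the right and a non-superkey on the left, so 3NF fails.
Since {B} ⊂ {A, B} and {B}⁺ ⊇ {C} with {C} non-prime, there is a partial dependency; 2NF fails.

1NF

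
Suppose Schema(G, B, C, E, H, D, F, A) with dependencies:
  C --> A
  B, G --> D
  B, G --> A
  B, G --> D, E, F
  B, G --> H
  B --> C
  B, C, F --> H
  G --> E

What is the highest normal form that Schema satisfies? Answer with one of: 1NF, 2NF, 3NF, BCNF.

Candidate key: {B, G}. Prime attributes: {B, G}.
For C --> A we have {C}⁺ = {A, C}; {C} is not a superkey, so BCNF fails.
Because {A} is non-prime and the left side of C --> A is not a superkey, the relation is not in 3NF.
The proper key subset {B} of {B, G} determines non-prime {A, C}, so the relation is not even in 2NF.

1NF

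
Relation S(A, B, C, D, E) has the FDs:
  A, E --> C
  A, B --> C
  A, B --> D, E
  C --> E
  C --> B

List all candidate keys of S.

Attributes never on any right-hand side: {A} — every candidate key must contain it.
{A, B}⁺ = {A, B, C, D, E}, which is every attribute, so {A, B} is a candidate key.
{A, C}⁺ = {A, B, C, D, E}, which is every attribute, so {A, C} is a candidate key.
{A, E}⁺ = {A, B, C, D, E}, which is every attribute, so {A, E} is a candidate key.
These are minimal and exhaustive — every other superkey contains one of them.

{A, B}, {A, C}, {A, E}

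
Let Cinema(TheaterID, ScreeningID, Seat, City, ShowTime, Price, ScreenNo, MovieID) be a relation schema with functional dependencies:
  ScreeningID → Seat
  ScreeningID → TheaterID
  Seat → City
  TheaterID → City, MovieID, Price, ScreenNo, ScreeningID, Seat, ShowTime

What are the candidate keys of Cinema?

{ScreeningID}, {TheaterID}

{ScreeningID}⁺ = {City, MovieID, Price, ScreenNo, ScreeningID, Seat, ShowTime, TheaterID}, which is every attribute, so {ScreeningID} is a candidate key.
{TheaterID}⁺ = {City, MovieID, Price, ScreenNo, ScreeningID, Seat, ShowTime, TheaterID}, which is every attribute, so {TheaterID} is a candidate key.
These are minimal and exhaustive — every other superkey contains one of them.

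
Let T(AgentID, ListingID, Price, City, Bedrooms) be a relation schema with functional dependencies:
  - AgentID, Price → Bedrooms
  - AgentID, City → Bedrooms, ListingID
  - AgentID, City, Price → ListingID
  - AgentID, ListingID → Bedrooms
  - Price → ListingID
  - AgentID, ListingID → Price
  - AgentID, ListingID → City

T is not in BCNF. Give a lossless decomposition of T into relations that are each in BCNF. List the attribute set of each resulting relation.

{AgentID, Bedrooms, City, Price}; {ListingID, Price}

Candidate keys of the original relation: {AgentID, City}, {AgentID, ListingID}, {AgentID, Price}.
Within {AgentID, Bedrooms, City, ListingID, Price}: {Price}⁺ ∩ {AgentID, Bedrooms, City, ListingID, Price} = {ListingID, Price}, not the whole set, so Price → ListingID violates BCNF; decompose into {ListingID, Price} and {AgentID, Bedrooms, City, Price}.
{ListingID, Price} has no BCNF violation.
{AgentID, Bedrooms, City, Price} has no BCNF violation.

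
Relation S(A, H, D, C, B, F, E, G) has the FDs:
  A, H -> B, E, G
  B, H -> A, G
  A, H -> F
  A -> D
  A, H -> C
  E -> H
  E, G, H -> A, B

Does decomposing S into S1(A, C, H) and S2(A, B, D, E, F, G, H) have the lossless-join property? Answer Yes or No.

Common attributes: {A, H}; their closure is {A, B, C, D, E, F, G, H}.
S1 is contained in that closure, so S1 ∩ S2 -> S1 holds and the join is lossless.

Yes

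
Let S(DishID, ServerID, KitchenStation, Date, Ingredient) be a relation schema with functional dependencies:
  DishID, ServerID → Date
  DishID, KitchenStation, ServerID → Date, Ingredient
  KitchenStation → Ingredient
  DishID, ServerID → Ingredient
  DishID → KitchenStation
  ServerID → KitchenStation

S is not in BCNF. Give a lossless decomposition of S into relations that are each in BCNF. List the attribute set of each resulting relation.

Candidate key of the original relation: {DishID, ServerID}.
Within {Date, DishID, Ingredient, KitchenStation, ServerID}: {KitchenStation}⁺ ∩ {Date, DishID, Ingredient, KitchenStation, ServerID} = {Ingredient, KitchenStation}, not the whole set, so KitchenStation → Ingredient violates BCNF; decompose into {Ingredient, KitchenStation} and {Date, DishID, KitchenStation, ServerID}.
{Ingredient, KitchenStation} has no BCNF violation.
Within {Date, DishID, KitchenStation, ServerID}: {DishID}⁺ ∩ {Date, DishID, KitchenStation, ServerID} = {DishID, KitchenStation}, not the whole set, so DishID → KitchenStation violates BCNF; decompose into {DishID, KitchenStation} and {Date, DishID, ServerID}.
{DishID, KitchenStation} has no BCNF violation.
{Date, DishID, ServerID} has no BCNF violation.

{Date, DishID, ServerID}; {DishID, KitchenStation}; {Ingredient, KitchenStation}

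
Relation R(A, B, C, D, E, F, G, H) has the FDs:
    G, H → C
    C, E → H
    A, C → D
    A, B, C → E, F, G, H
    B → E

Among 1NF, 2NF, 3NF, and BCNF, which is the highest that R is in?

Candidate keys: {A, B, C}, {A, B, G, H}. Prime attributes: {A, B, C, G, H}.
G, H → C breaks BCNF: {G, H}⁺ = {C, G, H}, so {G, H} is not a superkey.
Because {D} is non-prime and the left side of A, C → D is not a superkey, the relation is not in 3NF.
{B} is a proper subset of the key {A, B, C}, and {B}⁺ contains the non-prime attribute {E} — a partial dependency, so 2NF is violated.

1NF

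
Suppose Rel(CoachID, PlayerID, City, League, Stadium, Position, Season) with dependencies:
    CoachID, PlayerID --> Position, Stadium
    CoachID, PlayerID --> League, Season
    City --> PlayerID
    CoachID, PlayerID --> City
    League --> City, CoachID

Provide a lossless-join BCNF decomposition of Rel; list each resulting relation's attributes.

Candidate keys of the original relation: {City, CoachID}, {CoachID, PlayerID}, {League}.
Within {City, CoachID, League, PlayerID, Position, Season, Stadium}: {City}⁺ ∩ {City, CoachID, League, PlayerID, Position, Season, Stadium} = {City, PlayerID}, not the whole set, so City --> PlayerID violates BCNF; decompose into {City, PlayerID} and {City, CoachID, League, Position, Season, Stadium}.
{City, PlayerID} is in BCNF.
{City, CoachID, League, Position, Season, Stadium} is in BCNF.

{City, CoachID, League, Position, Season, Stadium}; {City, PlayerID}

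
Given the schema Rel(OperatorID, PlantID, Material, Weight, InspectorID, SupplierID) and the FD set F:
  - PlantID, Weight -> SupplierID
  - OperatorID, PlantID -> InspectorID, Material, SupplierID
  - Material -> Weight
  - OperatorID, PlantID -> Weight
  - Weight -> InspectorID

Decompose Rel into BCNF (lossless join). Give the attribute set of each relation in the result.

{InspectorID, Weight}; {Material, OperatorID, PlantID}; {Material, Weight}; {PlantID, SupplierID, Weight}

Candidate key of the original relation: {OperatorID, PlantID}.
In {InspectorID, Material, OperatorID, PlantID, SupplierID, Weight}, {PlantID, Weight} is not a superkey ({PlantID, Weight}⁺ restricted to this set is {InspectorID, PlantID, SupplierID, Weight}), so split on PlantID, Weight -> InspectorID, SupplierID into {InspectorID, PlantID, SupplierID, Weight} and {Material, OperatorID, PlantID, Weight}.
In {InspectorID, PlantID, SupplierID, Weight}, {Weight} is not a superkey ({Weight}⁺ restricted to this set is {InspectorID, Weight}), so split on Weight -> InspectorID into {InspectorID, Weight} and {PlantID, SupplierID, Weight}.
{InspectorID, Weight} is in BCNF.
{PlantID, SupplierID, Weight} is in BCNF.
In {Material, OperatorID, PlantID, Weight}, {Material} is not a superkey ({Material}⁺ restricted to this set is {Material, Weight}), so split on Material -> Weight into {Material, Weight} and {Material, OperatorID, PlantID}.
{Material, Weight} is in BCNF.
{Material, OperatorID, PlantID} is in BCNF.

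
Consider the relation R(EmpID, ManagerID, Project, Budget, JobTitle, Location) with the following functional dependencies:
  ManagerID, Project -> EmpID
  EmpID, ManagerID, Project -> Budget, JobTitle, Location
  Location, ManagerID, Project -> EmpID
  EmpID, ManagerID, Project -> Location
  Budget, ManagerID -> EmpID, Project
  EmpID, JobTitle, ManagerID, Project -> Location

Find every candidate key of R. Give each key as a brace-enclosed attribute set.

{ManagerID} never appears on the right of any FD, so every key must include it.
Closure of {Budget, ManagerID} is {Budget, EmpID, JobTitle, Location, ManagerID, Project}, the whole schema; {Budget, ManagerID} is a candidate key.
Closure of {ManagerID, Project} is {Budget, EmpID, JobTitle, Location, ManagerID, Project}, the whole schema; {ManagerID, Project} is a candidate key.
No proper subset of any of these is a key, and no other minimal superkey exists.

{Budget, ManagerID}, {ManagerID, Project}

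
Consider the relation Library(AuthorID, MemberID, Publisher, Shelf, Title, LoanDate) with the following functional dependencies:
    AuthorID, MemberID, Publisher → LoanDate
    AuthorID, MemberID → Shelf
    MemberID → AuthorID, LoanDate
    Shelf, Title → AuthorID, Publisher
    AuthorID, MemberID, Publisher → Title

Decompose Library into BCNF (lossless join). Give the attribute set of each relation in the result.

{AuthorID, LoanDate, MemberID, Shelf}; {MemberID, Publisher, Title}

Candidate keys of the original relation: {MemberID, Publisher}, {MemberID, Title}.
In {AuthorID, LoanDate, MemberID, Publisher, Shelf, Title}, {AuthorID, MemberID} is not a superkey ({AuthorID, MemberID}⁺ restricted to this set is {AuthorID, LoanDate, MemberID, Shelf}), so split on AuthorID, MemberID → LoanDate, Shelf into {AuthorID, LoanDate, MemberID, Shelf} and {AuthorID, MemberID, Publisher, Title}.
{AuthorID, LoanDate, MemberID, Shelf}: every determinant is a superkey — BCNF.
In {AuthorID, MemberID, Publisher, Title}, {MemberID} is not a superkey ({MemberID}⁺ restricted to this set is {AuthorID, MemberID}), so split on MemberID → AuthorID into {AuthorID, MemberID} and {MemberID, Publisher, Title}.
{AuthorID, MemberID}: every determinant is a superkey — BCNF.
{MemberID, Publisher, Title}: every determinant is a superkey — BCNF.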